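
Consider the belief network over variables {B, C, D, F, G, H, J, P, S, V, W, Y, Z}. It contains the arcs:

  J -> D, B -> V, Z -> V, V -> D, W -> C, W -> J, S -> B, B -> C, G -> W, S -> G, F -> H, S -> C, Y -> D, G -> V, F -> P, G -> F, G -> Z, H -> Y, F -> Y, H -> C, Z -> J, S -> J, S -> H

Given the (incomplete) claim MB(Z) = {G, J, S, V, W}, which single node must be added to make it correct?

B

The Markov blanket of a node is its parents, its children, and the other parents of its children.
Z's parents: G.
Z has children J, V.
Co-parents of Z (other parents of its children):
  V: B, G
  J: S, W
MB(Z) = {B, G, J, S, V, W}.
Comparing with the claimed set, B is missing.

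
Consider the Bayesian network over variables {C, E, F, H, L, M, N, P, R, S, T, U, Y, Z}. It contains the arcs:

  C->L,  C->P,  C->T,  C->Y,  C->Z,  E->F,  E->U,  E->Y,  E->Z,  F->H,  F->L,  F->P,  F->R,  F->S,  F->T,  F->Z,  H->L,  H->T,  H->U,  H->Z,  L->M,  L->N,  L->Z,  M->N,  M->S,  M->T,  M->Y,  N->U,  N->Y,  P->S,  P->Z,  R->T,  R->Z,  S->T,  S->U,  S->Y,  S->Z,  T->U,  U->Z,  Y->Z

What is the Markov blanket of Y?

Pa(Y) = {C, E, M, N, S}.
Y's children: Z.
Co-parents of Y (other parents of its children):
  Z: C, E, F, H, L, P, R, S, U
Union: {C, E, M, N, S} ∪ {Z} ∪ {C, E, F, H, L, P, R, S, U} = {C, E, F, H, L, M, N, P, R, S, U, Z}.

{C, E, F, H, L, M, N, P, R, S, U, Z}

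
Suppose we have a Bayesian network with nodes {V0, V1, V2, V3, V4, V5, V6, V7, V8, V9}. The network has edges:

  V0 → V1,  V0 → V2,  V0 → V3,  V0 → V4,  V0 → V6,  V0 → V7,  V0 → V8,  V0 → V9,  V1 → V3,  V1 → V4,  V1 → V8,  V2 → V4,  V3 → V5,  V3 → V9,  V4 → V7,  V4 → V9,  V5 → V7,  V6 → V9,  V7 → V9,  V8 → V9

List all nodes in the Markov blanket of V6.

{V0, V3, V4, V7, V8, V9}

Pa(V6) = {V0}.
Ch(V6) = {V9}.
Parents of each child, excluding V6:
  V9's other parents are V0, V3, V4, V7, V8.
Union: {V0} ∪ {V9} ∪ {V0, V3, V4, V7, V8} = {V0, V3, V4, V7, V8, V9}.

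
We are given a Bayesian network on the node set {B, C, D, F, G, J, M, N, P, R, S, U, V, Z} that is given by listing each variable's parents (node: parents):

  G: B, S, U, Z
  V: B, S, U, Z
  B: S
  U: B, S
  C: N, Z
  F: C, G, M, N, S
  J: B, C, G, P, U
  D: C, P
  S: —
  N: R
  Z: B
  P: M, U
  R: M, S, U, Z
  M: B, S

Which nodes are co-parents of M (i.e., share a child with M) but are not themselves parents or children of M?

{C, G, N, U, Z}

Children of M: F, P, R.
  parents(P) \ {M} = {U}.
  parents(R) \ {M} = {S, U, Z}.
  F's other parents are C, G, N, S.
Excluding nodes already adjacent to M (B, F, P, R, S), the co-parent-only contribution is {C, G, N, U, Z}.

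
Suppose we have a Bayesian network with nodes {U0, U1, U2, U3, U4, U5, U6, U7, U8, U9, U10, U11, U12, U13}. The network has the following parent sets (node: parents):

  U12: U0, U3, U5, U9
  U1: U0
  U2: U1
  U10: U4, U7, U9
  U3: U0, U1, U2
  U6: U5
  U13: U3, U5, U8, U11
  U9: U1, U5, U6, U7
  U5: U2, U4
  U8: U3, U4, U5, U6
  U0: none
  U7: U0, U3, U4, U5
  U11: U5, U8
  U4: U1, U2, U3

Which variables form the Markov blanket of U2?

{U0, U1, U3, U4, U5}

The Markov blanket of a node is its parents, its children, and the other parents of its children.
U2 has parent U1.
Children of U2: U3, U4, U5.
Co-parents of U2 (other parents of its children):
  U3: U0, U1
  U4: U1, U3
  U5: U4
Union: {U1} ∪ {U3, U4, U5} ∪ {U0, U1, U3, U4} = {U0, U1, U3, U4, U5}.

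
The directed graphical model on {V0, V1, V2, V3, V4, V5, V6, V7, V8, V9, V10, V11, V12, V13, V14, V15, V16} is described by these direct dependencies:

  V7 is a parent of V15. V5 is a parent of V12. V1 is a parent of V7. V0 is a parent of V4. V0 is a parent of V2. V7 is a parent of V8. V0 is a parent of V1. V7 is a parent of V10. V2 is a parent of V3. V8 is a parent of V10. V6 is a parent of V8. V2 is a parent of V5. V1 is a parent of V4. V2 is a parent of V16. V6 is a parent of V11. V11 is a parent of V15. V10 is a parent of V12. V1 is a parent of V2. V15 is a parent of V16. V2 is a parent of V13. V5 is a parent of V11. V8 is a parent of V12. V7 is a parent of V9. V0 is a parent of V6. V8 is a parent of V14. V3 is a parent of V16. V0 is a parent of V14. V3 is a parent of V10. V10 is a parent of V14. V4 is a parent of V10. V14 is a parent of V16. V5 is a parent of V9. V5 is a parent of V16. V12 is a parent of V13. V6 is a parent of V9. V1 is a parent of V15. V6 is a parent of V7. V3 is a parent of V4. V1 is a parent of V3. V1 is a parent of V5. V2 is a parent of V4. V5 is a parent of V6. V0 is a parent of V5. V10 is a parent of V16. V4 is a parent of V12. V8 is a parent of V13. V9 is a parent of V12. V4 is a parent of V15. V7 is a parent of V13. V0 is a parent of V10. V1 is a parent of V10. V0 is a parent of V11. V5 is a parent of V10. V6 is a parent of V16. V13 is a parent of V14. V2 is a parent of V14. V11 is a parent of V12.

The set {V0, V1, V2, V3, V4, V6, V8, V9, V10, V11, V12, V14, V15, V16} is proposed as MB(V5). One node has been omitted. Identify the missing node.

V7

Recall MB(v) = parents ∪ children ∪ spouses, where spouses are the other parents of v's children.
V5 has parents V0, V1, V2.
V5's children: V6, V9, V10, V11, V12, V16.
Parents of each child, excluding V5:
  V6: V0
  V9: V6, V7
  V10: V0, V1, V3, V4, V7, V8
  V11: V0, V6
  V12: V4, V8, V9, V10, V11
  V16: V2, V3, V6, V10, V14, V15
MB(V5) = {V0, V1, V2, V3, V4, V6, V7, V8, V9, V10, V11, V12, V14, V15, V16}.
Comparing with the claimed set, V7 is missing.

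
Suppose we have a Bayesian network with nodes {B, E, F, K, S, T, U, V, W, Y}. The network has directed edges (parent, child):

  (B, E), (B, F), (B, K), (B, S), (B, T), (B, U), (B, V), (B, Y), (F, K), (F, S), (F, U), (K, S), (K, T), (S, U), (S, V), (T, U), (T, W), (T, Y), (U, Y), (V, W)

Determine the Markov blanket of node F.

{B, K, S, T, U}

F's parents: B.
Children of F: K, S, U.
Co-parents of F (other parents of its children):
  K also has parent B.
  S's other parents are B, K.
  U's other parents are B, S, T.
So the Markov blanket of F is {B, K, S, T, U}.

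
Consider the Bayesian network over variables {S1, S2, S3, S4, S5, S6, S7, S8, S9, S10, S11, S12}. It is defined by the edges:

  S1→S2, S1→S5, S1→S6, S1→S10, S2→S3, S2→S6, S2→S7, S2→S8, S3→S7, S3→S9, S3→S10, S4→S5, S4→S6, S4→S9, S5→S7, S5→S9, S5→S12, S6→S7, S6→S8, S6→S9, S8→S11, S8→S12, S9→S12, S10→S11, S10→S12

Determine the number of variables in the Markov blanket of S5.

10

The Markov blanket of a node is its parents, its children, and the other parents of its children.
S5's parents: S1, S4.
S5 has children S7, S9, S12.
For each child, the remaining parents (spouses of S5):
  S7: S2, S3, S6
  S9: S3, S4, S6
  S12: S8, S9, S10
MB(S5) = {S1, S2, S3, S4, S6, S7, S8, S9, S10, S12}, which has 10 nodes.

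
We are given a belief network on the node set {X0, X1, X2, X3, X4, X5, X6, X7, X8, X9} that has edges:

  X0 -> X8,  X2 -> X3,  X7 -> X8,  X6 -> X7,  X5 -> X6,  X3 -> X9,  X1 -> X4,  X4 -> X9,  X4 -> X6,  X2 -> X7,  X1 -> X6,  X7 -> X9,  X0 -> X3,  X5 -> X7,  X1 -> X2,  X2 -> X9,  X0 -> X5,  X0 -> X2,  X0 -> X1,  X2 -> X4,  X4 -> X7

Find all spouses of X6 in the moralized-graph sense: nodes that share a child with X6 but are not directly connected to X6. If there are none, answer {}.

{X2}

Children of X6: X7.
  X7 also has parents X2, X4, X5.
Excluding nodes already adjacent to X6 (X1, X4, X5, X7), the co-parent-only contribution is {X2}.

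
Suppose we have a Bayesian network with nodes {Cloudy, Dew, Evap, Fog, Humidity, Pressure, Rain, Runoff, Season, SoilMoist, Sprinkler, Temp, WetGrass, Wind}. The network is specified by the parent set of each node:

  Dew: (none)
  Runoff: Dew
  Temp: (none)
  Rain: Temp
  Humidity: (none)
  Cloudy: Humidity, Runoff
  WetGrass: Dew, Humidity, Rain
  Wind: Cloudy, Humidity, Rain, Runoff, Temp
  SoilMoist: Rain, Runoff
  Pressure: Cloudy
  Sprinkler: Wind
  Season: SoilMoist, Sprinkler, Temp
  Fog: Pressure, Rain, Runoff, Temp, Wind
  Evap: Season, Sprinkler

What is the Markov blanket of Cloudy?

{Humidity, Pressure, Rain, Runoff, Temp, Wind}

The Markov blanket of a node is its parents, its children, and the other parents of its children.
Cloudy's parents: Humidity, Runoff.
Cloudy has children Pressure, Wind.
Other parents of Cloudy's children:
  Wind: Humidity, Rain, Runoff, Temp
  Pressure: —
So the Markov blanket of Cloudy is {Humidity, Pressure, Rain, Runoff, Temp, Wind}.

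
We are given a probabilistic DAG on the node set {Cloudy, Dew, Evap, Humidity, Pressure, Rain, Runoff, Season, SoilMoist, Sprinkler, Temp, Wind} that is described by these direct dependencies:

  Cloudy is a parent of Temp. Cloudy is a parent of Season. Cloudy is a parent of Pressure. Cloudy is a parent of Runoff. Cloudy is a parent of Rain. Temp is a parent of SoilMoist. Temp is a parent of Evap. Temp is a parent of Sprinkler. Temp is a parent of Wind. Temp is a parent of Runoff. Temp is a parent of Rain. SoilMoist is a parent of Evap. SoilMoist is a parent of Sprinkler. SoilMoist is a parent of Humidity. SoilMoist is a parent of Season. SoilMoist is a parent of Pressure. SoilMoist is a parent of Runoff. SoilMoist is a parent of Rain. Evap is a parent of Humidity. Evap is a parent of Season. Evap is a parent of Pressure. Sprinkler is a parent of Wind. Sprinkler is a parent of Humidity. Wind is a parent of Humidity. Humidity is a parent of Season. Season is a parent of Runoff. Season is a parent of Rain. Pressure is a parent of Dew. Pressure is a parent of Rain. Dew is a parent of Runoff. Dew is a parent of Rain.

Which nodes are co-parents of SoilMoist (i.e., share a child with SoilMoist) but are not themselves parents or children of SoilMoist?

{Cloudy, Dew, Wind}

Children of SoilMoist: Evap, Humidity, Pressure, Rain, Runoff, Season, Sprinkler.
  Evap: Temp
  Sprinkler: Temp
  Humidity: Evap, Sprinkler, Wind
  Season: Cloudy, Evap, Humidity
  Pressure: Cloudy, Evap
  Runoff: Cloudy, Dew, Season, Temp
  Rain: Cloudy, Dew, Pressure, Season, Temp
Excluding nodes already adjacent to SoilMoist (Evap, Humidity, Pressure, Rain, Runoff, Season, Sprinkler, Temp), the co-parent-only contribution is {Cloudy, Dew, Wind}.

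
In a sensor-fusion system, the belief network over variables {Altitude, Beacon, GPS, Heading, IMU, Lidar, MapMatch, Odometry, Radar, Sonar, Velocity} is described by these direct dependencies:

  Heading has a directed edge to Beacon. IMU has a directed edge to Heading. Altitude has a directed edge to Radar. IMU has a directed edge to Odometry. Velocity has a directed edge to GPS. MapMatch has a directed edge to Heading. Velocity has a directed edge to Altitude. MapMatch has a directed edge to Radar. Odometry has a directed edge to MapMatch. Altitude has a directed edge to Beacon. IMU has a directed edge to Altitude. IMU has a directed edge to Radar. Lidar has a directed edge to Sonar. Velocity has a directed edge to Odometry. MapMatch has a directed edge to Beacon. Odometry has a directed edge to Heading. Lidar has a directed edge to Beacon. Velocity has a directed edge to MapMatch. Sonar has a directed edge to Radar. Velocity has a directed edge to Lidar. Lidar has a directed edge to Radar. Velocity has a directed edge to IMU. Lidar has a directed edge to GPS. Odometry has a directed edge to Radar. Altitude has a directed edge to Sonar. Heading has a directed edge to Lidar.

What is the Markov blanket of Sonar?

{Altitude, IMU, Lidar, MapMatch, Odometry, Radar}

Recall MB(v) = parents ∪ children ∪ spouses, where spouses are the other parents of v's children.
Sonar has parents Altitude, Lidar.
Sonar has child Radar.
Parents of each child, excluding Sonar:
  Radar: Altitude, IMU, Lidar, MapMatch, Odometry
Union: {Altitude, Lidar} ∪ {Radar} ∪ {Altitude, IMU, Lidar, MapMatch, Odometry} = {Altitude, IMU, Lidar, MapMatch, Odometry, Radar}.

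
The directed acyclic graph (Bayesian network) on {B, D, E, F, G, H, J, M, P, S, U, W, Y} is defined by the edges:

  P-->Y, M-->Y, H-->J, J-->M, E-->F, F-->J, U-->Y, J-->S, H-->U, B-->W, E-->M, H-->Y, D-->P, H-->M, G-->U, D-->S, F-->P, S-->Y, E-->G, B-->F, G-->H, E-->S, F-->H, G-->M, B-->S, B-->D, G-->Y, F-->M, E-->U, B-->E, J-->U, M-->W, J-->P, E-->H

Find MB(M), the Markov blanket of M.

{B, E, F, G, H, J, P, S, U, W, Y}

A node's Markov blanket = Pa ∪ Ch ∪ (parents of Ch other than the node itself).
Parents of M: E, F, G, H, J.
Children of M: W, Y.
Parents of each child, excluding M:
  W: B
  Y: G, H, P, S, U
Union: {E, F, G, H, J} ∪ {W, Y} ∪ {B, G, H, P, S, U} = {B, E, F, G, H, J, P, S, U, W, Y}.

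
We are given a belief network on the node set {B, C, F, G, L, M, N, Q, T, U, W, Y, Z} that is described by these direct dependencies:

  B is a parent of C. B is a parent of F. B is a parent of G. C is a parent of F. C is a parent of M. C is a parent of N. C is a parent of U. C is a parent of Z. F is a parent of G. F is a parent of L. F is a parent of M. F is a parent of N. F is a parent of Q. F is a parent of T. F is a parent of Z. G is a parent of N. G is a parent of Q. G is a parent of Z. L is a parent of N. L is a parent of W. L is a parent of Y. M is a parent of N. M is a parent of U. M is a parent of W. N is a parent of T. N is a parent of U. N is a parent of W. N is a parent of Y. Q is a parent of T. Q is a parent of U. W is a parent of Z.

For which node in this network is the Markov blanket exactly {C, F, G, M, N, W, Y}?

The target node must have every member of {C, F, G, M, N, W, Y} as a parent, child, or co-parent, and no others.
Parents of L: F; children: N, W, Y; co-parents: C, F, G, M, N.
These exactly cover the given set, so the node is L.

L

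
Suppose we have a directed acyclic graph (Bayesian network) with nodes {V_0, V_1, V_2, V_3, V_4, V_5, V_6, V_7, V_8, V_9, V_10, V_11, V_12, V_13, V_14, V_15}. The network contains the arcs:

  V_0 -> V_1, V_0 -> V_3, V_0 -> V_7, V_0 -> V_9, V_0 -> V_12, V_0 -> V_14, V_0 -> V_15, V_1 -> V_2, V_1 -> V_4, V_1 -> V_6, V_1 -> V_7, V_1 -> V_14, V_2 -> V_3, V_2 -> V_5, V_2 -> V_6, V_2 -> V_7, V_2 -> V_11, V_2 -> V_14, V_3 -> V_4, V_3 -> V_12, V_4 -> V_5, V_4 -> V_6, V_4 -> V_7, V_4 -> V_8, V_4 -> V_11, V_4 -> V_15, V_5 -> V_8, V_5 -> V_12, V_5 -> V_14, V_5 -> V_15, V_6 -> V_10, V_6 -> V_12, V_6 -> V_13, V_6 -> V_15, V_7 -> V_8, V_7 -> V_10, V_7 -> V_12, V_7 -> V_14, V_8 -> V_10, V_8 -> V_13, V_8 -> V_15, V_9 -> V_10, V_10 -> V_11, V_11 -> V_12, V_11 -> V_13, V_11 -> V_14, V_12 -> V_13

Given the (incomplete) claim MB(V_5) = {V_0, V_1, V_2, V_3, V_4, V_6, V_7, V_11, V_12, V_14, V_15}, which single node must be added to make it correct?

Recall MB(v) = parents ∪ children ∪ spouses, where spouses are the other parents of v's children.
Children of V_5: V_8, V_12, V_14, V_15.
V_5's parents: V_2, V_4.
Parents of each child, excluding V_5:
  V_8: V_4, V_7
  V_12: V_0, V_3, V_6, V_7, V_11
  V_14: V_0, V_1, V_2, V_7, V_11
  V_15: V_0, V_4, V_6, V_8
MB(V_5) = {V_0, V_1, V_2, V_3, V_4, V_6, V_7, V_8, V_11, V_12, V_14, V_15}.
Comparing with the claimed set, V_8 is missing.

V_8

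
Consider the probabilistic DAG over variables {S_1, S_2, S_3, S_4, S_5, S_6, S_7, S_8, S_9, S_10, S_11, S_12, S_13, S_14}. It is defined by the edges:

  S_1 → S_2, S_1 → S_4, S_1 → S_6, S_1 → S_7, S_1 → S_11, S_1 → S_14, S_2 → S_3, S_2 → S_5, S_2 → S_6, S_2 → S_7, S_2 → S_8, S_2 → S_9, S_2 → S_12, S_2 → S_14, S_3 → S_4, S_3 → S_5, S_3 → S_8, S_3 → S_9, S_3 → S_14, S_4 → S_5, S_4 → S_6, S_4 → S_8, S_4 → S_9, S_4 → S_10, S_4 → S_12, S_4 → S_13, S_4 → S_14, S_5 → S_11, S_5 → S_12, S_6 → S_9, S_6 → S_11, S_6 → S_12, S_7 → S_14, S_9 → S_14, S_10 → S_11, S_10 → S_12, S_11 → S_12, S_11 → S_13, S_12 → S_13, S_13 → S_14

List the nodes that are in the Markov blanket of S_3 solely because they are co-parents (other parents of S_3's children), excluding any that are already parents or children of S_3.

Children of S_3: S_4, S_5, S_8, S_9, S_14.
  S_4: S_1
  S_5: S_2, S_4
  S_8: S_2, S_4
  S_9: S_2, S_4, S_6
  S_14: S_1, S_2, S_4, S_7, S_9, S_13
Excluding nodes already adjacent to S_3 (S_2, S_4, S_5, S_8, S_9, S_14), the co-parent-only contribution is {S_1, S_6, S_7, S_13}.

{S_1, S_6, S_7, S_13}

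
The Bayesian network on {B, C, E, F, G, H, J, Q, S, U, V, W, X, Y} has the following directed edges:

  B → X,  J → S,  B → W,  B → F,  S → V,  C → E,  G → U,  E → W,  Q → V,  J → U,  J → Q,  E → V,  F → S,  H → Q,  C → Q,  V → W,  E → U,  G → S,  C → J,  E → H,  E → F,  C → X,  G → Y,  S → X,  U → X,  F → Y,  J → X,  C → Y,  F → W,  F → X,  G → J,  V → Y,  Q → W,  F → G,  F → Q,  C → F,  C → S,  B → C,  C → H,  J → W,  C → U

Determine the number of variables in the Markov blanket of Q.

9

By definition, MB(Q) is built from Q's parents, Q's children, and the co-parents of Q.
Q's parents: C, F, H, J.
Q's children: V, W.
Other parents of Q's children:
  V's other parents are E, S.
  W's other parents are B, E, F, J, V.
MB(Q) = {B, C, E, F, H, J, S, V, W}, which has 9 nodes.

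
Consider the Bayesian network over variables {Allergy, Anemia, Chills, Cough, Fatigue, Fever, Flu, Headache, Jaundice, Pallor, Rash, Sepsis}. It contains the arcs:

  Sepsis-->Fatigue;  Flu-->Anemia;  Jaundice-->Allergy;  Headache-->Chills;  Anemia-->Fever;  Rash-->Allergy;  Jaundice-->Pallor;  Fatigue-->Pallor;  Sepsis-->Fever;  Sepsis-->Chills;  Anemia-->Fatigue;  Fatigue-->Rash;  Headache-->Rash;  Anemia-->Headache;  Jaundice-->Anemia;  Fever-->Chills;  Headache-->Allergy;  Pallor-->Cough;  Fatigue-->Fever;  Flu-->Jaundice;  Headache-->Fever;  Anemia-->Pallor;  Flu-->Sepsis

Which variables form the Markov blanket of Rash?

Rash's children: Allergy.
Parents of Rash: Fatigue, Headache.
Other parents of Rash's children:
  parents(Allergy) \ {Rash} = {Headache, Jaundice}.
Taking the union gives {Allergy, Fatigue, Headache, Jaundice}.

{Allergy, Fatigue, Headache, Jaundice}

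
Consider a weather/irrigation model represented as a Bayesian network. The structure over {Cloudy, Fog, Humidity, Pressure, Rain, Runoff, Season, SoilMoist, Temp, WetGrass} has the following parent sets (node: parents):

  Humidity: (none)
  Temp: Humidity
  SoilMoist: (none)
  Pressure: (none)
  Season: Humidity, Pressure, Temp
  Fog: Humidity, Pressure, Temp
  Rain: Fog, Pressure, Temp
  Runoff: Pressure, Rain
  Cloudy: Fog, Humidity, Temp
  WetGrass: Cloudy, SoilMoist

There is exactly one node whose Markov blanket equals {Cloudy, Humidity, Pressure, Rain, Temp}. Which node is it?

Fog

The target node must have every member of {Cloudy, Humidity, Pressure, Rain, Temp} as a parent, child, or co-parent, and no others.
Parents of Fog: Humidity, Pressure, Temp; children: Cloudy, Rain; co-parents: Humidity, Pressure, Temp.
These exactly cover the given set, so the node is Fog.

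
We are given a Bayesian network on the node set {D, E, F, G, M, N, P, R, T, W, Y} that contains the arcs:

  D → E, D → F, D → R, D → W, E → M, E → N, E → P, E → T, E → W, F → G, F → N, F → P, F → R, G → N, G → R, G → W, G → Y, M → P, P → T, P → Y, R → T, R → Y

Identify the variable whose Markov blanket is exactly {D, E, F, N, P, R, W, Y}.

The target node must have every member of {D, E, F, N, P, R, W, Y} as a parent, child, or co-parent, and no others.
Parents of G: F; children: N, R, W, Y; co-parents: D, E, F, P, R.
These exactly cover the given set, so the node is G.

G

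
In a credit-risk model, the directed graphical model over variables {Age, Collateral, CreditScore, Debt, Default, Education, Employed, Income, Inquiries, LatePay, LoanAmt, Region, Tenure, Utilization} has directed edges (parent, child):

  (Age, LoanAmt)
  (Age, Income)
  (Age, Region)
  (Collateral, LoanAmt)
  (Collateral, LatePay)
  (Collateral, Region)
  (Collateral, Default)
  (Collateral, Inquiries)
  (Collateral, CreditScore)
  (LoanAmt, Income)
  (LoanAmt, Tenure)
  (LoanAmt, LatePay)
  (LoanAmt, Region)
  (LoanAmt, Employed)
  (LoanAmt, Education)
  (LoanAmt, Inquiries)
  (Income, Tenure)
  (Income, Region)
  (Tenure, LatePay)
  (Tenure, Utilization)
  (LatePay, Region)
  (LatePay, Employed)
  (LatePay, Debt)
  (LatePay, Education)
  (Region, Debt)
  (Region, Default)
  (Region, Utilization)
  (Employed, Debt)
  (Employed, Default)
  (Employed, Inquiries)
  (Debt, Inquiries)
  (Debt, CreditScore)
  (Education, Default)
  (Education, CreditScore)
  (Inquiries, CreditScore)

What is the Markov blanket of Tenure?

The Markov blanket of a node is its parents, its children, and the other parents of its children.
Children of Tenure: LatePay, Utilization.
Tenure's parents: Income, LoanAmt.
For each child, the remaining parents (spouses of Tenure):
  parents(LatePay) \ {Tenure} = {Collateral, LoanAmt}.
  Utilization's other parent is Region.
Union: {Income, LoanAmt} ∪ {LatePay, Utilization} ∪ {Collateral, LoanAmt, Region} = {Collateral, Income, LatePay, LoanAmt, Region, Utilization}.

{Collateral, Income, LatePay, LoanAmt, Region, Utilization}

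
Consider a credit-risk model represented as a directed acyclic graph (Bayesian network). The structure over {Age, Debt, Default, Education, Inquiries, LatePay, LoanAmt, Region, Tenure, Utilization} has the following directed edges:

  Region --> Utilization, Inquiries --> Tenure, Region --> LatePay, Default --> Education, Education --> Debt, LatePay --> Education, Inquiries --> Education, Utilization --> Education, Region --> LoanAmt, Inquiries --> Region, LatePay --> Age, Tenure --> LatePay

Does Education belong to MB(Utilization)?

Education is a child of Utilization.
So Education ∈ MB(Utilization).

Yes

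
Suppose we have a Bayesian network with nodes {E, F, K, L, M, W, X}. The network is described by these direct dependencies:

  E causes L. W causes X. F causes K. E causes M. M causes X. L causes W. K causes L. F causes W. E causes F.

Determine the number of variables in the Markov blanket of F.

By definition, MB(F) is built from F's parents, F's children, and the co-parents of F.
F's parents: E.
Children of F: K, W.
Other parents of F's children:
  K: no additional parents.
  W also has parent L.
MB(F) = {E, K, L, W}, which has 4 nodes.

4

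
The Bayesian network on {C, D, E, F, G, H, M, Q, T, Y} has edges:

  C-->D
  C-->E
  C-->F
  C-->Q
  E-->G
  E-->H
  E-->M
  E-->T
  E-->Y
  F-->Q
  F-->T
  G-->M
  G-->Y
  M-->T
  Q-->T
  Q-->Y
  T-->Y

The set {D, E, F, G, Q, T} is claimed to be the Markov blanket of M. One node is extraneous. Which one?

By definition, MB(M) is built from M's parents, M's children, and the co-parents of M.
M has parents E, G.
M's children: T.
For each child, the remaining parents (spouses of M):
  T's other parents are E, F, Q.
MB(M) = {E, F, G, Q, T}.
D is neither a parent, child, nor co-parent of M, so it does not belong.

D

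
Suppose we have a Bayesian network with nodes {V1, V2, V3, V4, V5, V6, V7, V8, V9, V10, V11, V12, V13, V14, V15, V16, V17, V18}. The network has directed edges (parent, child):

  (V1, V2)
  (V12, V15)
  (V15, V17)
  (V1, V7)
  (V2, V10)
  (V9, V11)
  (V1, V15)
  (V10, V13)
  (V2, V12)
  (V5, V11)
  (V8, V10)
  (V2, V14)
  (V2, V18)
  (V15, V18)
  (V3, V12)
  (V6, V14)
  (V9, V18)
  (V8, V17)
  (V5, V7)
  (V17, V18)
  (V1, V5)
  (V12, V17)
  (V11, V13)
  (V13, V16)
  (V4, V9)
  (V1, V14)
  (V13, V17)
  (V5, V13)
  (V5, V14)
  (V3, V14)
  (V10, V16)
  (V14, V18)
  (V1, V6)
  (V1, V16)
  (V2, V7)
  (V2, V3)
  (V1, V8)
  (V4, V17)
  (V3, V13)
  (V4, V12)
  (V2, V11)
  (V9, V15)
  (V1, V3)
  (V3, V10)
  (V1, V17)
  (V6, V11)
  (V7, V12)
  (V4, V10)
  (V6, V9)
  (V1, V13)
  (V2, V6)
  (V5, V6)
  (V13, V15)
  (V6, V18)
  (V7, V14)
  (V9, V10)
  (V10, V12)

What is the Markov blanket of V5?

V5 has children V6, V7, V11, V13, V14.
Pa(V5) = {V1}.
Parents of each child, excluding V5:
  V6: V1, V2
  V7: V1, V2
  V11: V2, V6, V9
  V13: V1, V3, V10, V11
  V14: V1, V2, V3, V6, V7
So the Markov blanket of V5 is {V1, V2, V3, V6, V7, V9, V10, V11, V13, V14}.

{V1, V2, V3, V6, V7, V9, V10, V11, V13, V14}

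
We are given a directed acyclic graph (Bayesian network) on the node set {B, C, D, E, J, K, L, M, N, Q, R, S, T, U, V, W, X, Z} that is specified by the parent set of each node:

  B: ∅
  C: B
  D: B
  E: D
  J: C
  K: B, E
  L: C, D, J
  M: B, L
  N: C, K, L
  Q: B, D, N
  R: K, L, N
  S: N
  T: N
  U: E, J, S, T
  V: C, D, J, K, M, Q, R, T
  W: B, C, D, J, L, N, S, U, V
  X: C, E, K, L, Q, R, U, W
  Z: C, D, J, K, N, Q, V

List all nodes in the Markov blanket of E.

E has children K, U, X.
E has parent D.
For each child, the remaining parents (spouses of E):
  K also has parent B.
  U's other parents are J, S, T.
  X also has parents C, K, L, Q, R, U, W.
Taking the union gives {B, C, D, J, K, L, Q, R, S, T, U, W, X}.

{B, C, D, J, K, L, Q, R, S, T, U, W, X}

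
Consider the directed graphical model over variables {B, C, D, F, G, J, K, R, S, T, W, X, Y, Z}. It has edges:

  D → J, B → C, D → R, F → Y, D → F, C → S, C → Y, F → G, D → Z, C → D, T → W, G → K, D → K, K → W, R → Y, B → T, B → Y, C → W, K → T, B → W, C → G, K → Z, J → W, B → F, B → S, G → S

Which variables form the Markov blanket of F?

F's parents: B, D.
Children of F: G, Y.
For each child, the remaining parents (spouses of F):
  G also has parent C.
  parents(Y) \ {F} = {B, C, R}.
MB(F) = {B, C, D, G, R, Y}.

{B, C, D, G, R, Y}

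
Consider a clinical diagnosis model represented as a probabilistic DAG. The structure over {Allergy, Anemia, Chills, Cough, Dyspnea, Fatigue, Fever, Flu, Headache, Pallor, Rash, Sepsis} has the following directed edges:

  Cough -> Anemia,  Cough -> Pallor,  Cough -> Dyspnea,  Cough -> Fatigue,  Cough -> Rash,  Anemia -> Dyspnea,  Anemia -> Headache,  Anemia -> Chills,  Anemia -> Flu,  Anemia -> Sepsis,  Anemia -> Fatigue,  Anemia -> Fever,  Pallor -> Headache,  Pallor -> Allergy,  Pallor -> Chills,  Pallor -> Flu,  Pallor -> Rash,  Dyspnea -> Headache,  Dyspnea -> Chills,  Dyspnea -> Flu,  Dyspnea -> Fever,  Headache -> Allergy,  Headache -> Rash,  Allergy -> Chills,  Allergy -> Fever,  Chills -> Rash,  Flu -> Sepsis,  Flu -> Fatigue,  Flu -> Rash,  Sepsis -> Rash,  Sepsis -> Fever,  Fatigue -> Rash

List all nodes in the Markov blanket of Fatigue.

A node's Markov blanket = Pa ∪ Ch ∪ (parents of Ch other than the node itself).
Fatigue's parents: Anemia, Cough, Flu.
Children of Fatigue: Rash.
Co-parents of Fatigue (other parents of its children):
  Rash's other parents are Chills, Cough, Flu, Headache, Pallor, Sepsis.
Union: {Anemia, Cough, Flu} ∪ {Rash} ∪ {Chills, Cough, Flu, Headache, Pallor, Sepsis} = {Anemia, Chills, Cough, Flu, Headache, Pallor, Rash, Sepsis}.

{Anemia, Chills, Cough, Flu, Headache, Pallor, Rash, Sepsis}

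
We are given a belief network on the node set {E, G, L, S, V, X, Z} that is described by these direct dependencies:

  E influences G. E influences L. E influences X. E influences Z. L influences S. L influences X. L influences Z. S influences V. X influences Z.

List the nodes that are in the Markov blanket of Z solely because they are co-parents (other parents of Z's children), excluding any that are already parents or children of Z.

{}

Z has no children, so it has no co-parents. The set is empty.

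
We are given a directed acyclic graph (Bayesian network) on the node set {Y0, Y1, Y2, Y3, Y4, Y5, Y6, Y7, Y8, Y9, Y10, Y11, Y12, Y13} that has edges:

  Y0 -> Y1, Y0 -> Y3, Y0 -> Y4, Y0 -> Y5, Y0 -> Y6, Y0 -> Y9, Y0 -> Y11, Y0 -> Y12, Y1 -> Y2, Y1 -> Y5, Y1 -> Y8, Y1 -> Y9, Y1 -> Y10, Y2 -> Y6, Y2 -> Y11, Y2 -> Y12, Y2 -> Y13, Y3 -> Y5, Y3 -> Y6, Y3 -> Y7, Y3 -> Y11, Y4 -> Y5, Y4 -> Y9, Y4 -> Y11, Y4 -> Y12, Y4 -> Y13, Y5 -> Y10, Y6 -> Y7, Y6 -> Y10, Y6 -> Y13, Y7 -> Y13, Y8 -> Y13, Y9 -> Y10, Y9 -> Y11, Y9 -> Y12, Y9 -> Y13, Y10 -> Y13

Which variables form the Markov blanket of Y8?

{Y1, Y2, Y4, Y6, Y7, Y9, Y10, Y13}

Pa(Y8) = {Y1}.
Children of Y8: Y13.
Other parents of Y8's children:
  Y13: Y2, Y4, Y6, Y7, Y9, Y10
Union: {Y1} ∪ {Y13} ∪ {Y2, Y4, Y6, Y7, Y9, Y10} = {Y1, Y2, Y4, Y6, Y7, Y9, Y10, Y13}.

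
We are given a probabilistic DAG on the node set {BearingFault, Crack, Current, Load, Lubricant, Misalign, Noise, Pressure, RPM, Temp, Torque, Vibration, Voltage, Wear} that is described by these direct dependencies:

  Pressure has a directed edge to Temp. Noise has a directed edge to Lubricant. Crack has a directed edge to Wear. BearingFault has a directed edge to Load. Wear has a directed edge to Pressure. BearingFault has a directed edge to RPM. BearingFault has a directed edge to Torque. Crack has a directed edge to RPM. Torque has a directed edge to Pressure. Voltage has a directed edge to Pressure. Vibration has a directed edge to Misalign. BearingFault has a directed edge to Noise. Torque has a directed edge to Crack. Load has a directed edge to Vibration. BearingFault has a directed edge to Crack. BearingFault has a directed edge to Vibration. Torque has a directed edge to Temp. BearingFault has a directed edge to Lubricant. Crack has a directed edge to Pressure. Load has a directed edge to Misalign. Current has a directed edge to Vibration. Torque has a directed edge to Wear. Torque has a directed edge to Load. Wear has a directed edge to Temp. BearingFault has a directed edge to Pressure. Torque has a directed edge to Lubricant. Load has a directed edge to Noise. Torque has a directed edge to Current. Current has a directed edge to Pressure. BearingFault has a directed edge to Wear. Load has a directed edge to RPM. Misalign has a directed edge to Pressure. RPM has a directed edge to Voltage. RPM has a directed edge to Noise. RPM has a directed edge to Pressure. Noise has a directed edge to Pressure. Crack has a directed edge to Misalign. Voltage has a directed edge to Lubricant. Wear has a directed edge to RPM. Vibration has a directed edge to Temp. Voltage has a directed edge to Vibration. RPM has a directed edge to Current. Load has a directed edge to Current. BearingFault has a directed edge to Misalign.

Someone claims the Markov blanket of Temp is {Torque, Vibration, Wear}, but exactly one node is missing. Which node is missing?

Pa(Temp) = {Pressure, Torque, Vibration, Wear}.
Ch(Temp) = {}.
Temp has no children, so there are no co-parents.
MB(Temp) = {Pressure, Torque, Vibration, Wear}.
Comparing with the claimed set, Pressure is missing.

Pressure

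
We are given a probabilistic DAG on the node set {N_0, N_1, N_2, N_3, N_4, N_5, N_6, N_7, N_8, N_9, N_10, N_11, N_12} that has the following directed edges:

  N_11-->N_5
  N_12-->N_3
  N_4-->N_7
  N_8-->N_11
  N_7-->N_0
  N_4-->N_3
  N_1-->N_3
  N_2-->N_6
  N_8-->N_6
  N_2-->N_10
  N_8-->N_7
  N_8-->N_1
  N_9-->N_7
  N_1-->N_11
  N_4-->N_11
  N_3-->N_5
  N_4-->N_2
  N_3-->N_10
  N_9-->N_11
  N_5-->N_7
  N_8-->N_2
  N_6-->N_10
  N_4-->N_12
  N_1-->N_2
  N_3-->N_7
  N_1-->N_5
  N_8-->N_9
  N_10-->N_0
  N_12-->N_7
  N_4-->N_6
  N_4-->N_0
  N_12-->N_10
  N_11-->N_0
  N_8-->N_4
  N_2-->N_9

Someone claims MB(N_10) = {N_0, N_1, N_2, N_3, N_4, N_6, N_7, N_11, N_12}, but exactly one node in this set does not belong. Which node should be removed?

Recall MB(v) = parents ∪ children ∪ spouses, where spouses are the other parents of v's children.
N_10 has child N_0.
N_10's parents: N_2, N_3, N_6, N_12.
Parents of each child, excluding N_10:
  N_0: N_4, N_7, N_11
MB(N_10) = {N_0, N_2, N_3, N_4, N_6, N_7, N_11, N_12}.
N_1 is neither a parent, child, nor co-parent of N_10, so it does not belong.

N_1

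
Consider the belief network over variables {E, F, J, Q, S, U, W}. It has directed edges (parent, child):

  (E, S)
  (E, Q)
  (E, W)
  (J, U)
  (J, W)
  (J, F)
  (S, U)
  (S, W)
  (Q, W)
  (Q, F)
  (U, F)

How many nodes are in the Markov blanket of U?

4

Recall MB(v) = parents ∪ children ∪ spouses, where spouses are the other parents of v's children.
Parents of U: J, S.
Ch(U) = {F}.
For each child, the remaining parents (spouses of U):
  parents(F) \ {U} = {J, Q}.
MB(U) = {F, J, Q, S}, which has 4 nodes.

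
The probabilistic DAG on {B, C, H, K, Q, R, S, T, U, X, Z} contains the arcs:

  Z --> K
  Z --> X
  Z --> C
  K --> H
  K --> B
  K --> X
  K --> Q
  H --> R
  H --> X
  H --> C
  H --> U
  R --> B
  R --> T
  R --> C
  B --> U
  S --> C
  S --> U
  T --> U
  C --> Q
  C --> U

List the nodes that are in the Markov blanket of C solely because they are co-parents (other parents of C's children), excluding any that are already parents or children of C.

Children of C: Q, U.
  Q's other parent is K.
  U's other parents are B, H, S, T.
Excluding nodes already adjacent to C (H, Q, R, S, U, Z), the co-parent-only contribution is {B, K, T}.

{B, K, T}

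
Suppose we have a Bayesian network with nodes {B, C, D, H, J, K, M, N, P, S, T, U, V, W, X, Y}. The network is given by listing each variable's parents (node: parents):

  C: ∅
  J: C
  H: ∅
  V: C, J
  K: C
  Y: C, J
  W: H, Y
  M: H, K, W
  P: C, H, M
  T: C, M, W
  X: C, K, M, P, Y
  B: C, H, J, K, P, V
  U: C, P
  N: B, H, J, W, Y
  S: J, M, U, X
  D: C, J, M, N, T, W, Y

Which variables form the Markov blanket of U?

{C, J, M, P, S, X}

Pa(U) = {C, P}.
U's children: S.
Parents of each child, excluding U:
  S's other parents are J, M, X.
So the Markov blanket of U is {C, J, M, P, S, X}.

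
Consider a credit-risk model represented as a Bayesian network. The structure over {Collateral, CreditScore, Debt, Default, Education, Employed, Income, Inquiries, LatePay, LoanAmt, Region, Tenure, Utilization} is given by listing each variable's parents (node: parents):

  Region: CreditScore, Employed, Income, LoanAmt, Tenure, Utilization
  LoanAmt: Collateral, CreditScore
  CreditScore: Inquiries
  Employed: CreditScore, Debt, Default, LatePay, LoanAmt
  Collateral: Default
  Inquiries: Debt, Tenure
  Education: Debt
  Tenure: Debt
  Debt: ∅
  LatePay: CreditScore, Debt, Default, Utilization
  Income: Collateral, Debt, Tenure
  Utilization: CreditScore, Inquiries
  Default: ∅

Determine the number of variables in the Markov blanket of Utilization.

10

Utilization has parents CreditScore, Inquiries.
Utilization's children: LatePay, Region.
For each child, the remaining parents (spouses of Utilization):
  LatePay also has parents CreditScore, Debt, Default.
  parents(Region) \ {Utilization} = {CreditScore, Employed, Income, LoanAmt, Tenure}.
MB(Utilization) = {CreditScore, Debt, Default, Employed, Income, Inquiries, LatePay, LoanAmt, Region, Tenure}, which has 10 nodes.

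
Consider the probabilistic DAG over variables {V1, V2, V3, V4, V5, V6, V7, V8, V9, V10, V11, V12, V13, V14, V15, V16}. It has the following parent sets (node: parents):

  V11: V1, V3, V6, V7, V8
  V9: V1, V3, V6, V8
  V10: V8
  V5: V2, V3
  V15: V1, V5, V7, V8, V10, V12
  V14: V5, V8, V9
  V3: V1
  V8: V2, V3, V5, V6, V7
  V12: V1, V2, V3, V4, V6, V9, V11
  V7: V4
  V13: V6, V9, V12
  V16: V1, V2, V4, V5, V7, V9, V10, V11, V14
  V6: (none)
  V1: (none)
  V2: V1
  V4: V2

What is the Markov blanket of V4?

{V1, V2, V3, V5, V6, V7, V9, V10, V11, V12, V14, V16}

V4 has parent V2.
V4 has children V7, V12, V16.
For each child, the remaining parents (spouses of V4):
  V7 has no other parent.
  V12's other parents are V1, V2, V3, V6, V9, V11.
  V16's other parents are V1, V2, V5, V7, V9, V10, V11, V14.
Union: {V2} ∪ {V7, V12, V16} ∪ {V1, V2, V3, V5, V6, V7, V9, V10, V11, V14} = {V1, V2, V3, V5, V6, V7, V9, V10, V11, V12, V14, V16}.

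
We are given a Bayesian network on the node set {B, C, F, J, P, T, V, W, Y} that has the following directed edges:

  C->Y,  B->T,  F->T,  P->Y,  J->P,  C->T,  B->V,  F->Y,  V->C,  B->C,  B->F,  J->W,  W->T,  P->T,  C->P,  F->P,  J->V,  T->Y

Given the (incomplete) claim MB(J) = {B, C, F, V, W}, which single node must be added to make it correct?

P

Recall MB(v) = parents ∪ children ∪ spouses, where spouses are the other parents of v's children.
Pa(J) = {}.
J's children: P, V, W.
Other parents of J's children:
  parents(V) \ {J} = {B}.
  W: no additional parents.
  P also has parents C, F.
MB(J) = {B, C, F, P, V, W}.
Comparing with the claimed set, P is missing.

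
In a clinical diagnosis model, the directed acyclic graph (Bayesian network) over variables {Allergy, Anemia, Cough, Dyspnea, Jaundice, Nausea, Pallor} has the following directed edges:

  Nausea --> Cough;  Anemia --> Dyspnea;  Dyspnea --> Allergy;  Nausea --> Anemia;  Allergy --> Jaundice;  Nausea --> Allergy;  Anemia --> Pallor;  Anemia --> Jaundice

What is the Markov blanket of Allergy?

The Markov blanket of a node is its parents, its children, and the other parents of its children.
Allergy has parents Dyspnea, Nausea.
Allergy has child Jaundice.
Parents of each child, excluding Allergy:
  parents(Jaundice) \ {Allergy} = {Anemia}.
Taking the union gives {Anemia, Dyspnea, Jaundice, Nausea}.

{Anemia, Dyspnea, Jaundice, Nausea}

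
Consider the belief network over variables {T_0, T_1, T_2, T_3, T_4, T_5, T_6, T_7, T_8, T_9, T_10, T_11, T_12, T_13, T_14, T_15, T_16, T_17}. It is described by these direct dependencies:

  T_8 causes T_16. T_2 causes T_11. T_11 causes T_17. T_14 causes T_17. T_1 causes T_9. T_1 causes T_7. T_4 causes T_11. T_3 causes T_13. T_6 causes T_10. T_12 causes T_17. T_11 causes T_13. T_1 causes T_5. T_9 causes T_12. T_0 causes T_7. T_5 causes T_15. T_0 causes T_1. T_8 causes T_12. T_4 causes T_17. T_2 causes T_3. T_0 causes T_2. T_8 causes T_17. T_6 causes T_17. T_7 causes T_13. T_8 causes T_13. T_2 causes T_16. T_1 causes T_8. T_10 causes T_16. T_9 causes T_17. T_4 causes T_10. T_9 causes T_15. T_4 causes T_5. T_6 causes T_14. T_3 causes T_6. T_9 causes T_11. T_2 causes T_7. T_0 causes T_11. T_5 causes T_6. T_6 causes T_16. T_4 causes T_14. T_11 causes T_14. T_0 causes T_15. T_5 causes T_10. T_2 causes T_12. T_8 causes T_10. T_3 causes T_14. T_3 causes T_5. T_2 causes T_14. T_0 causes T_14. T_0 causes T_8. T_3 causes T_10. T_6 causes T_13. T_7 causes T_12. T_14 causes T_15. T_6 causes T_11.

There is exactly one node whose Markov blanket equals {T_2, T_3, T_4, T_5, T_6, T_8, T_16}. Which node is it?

The target node must have every member of {T_2, T_3, T_4, T_5, T_6, T_8, T_16} as a parent, child, or co-parent, and no others.
Parents of T_10: T_3, T_4, T_5, T_6, T_8; children: T_16; co-parents: T_2, T_6, T_8.
These exactly cover the given set, so the node is T_10.

T_10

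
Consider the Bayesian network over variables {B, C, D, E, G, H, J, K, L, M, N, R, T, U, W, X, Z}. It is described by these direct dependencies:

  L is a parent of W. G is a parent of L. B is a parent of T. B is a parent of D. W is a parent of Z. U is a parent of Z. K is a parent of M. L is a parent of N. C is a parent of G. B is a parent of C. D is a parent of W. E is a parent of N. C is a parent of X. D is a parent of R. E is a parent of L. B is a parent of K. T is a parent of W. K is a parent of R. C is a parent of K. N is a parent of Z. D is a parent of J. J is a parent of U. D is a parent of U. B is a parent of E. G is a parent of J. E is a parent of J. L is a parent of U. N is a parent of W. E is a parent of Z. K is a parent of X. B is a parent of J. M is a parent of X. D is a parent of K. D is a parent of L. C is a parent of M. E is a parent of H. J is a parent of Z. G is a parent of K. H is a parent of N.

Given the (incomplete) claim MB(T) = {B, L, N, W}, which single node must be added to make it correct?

Parents of T: B.
Ch(T) = {W}.
Other parents of T's children:
  W: D, L, N
MB(T) = {B, D, L, N, W}.
Comparing with the claimed set, D is missing.

D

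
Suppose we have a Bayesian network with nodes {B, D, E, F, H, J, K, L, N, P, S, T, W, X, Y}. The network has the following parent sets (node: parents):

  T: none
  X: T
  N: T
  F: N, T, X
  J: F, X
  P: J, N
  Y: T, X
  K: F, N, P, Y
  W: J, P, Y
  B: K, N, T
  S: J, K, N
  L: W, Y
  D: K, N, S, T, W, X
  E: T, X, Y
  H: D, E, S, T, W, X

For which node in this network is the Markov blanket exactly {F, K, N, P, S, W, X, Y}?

The target node must have every member of {F, K, N, P, S, W, X, Y} as a parent, child, or co-parent, and no others.
Parents of J: F, X; children: P, S, W; co-parents: K, N, P, Y.
These exactly cover the given set, so the node is J.

J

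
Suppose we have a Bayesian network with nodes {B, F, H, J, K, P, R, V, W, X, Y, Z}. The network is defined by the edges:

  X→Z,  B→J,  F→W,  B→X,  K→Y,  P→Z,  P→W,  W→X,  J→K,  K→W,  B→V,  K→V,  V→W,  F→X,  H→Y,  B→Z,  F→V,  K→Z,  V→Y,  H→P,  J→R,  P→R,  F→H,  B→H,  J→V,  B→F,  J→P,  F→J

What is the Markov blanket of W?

Parents of W: F, K, P, V.
W has child X.
Co-parents of W (other parents of its children):
  X: B, F
MB(W) = {B, F, K, P, V, X}.

{B, F, K, P, V, X}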